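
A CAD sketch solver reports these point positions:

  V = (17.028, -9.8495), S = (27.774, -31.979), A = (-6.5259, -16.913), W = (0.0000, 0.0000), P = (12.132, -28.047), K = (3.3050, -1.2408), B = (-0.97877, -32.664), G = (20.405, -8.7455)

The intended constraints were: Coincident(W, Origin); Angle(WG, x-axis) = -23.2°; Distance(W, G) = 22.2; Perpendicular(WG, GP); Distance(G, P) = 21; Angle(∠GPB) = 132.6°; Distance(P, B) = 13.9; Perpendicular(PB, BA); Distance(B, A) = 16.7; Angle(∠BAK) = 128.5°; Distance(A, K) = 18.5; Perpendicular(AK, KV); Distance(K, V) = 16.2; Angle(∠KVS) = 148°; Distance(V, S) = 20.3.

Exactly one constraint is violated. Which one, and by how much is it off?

Distance(V, S) = 20.3 — off by 4.30.

W = (0.00, 0.00) ✓; WG at -23.20° ✓; |WG| = 22.20 ✓; ∠(WG, GP) = 90.00° ✓; |GP| = 21.00 ✓; ∠GPB = 132.6° ✓; |PB| = 13.90 ✓; ∠(PB, BA) = 90.00° ✓; |BA| = 16.70 ✓; ∠BAK = 128.5° ✓; |AK| = 18.50 ✓; ∠(AK, KV) = 90.00° ✓; |KV| = 16.20 ✓; ∠KVS = 148.0° ✓; |VS| = 24.60 ✗.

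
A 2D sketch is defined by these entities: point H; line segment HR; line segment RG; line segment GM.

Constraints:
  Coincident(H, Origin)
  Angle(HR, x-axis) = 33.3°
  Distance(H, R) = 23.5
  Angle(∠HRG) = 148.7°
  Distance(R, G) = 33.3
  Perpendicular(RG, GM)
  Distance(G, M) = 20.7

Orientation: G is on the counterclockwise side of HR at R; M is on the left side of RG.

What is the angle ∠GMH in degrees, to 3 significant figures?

81.0°

∠HRG = 148.7°, so RG runs at 33.3° + (180° − 148.7°) = 64.6° from the x-axis; with |RG| = 33.3, G = R + 33.3·(cos 64.6°, sin 64.6°) = (33.9, 43.0). RG is perpendicular to GM; with |GM| = 20.7 on the left of RG, M = G + 20.7·(-0.903, 0.429) = (15.2, 51.9). Then cos ∠GMH = MG·MH / (|MG||MH|), giving 81.0°.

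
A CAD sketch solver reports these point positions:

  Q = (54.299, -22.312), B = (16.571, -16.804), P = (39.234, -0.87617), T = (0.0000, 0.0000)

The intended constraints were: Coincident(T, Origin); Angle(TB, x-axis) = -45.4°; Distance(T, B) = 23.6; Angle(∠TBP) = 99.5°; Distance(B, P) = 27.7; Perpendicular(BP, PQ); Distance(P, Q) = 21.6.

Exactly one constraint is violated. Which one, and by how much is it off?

Distance(P, Q) = 21.6 — off by 4.60.

T = (0.00, 0.00) ✓; TB at -45.40° ✓; |TB| = 23.60 ✓; ∠TBP = 99.50° ✓; |BP| = 27.70 ✓; ∠(BP, PQ) = 90.00° ✓; |PQ| = 26.20 ✗.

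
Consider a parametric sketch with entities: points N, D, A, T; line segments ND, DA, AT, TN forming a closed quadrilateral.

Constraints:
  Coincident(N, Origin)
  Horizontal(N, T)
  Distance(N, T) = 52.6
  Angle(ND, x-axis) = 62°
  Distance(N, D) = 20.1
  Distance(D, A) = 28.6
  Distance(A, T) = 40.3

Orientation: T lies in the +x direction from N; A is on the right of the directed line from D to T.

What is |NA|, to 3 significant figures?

17.3

Checks: ND at 62.00° ✓; |DA| = 28.60 ✓; |AT| = 40.30 ✓.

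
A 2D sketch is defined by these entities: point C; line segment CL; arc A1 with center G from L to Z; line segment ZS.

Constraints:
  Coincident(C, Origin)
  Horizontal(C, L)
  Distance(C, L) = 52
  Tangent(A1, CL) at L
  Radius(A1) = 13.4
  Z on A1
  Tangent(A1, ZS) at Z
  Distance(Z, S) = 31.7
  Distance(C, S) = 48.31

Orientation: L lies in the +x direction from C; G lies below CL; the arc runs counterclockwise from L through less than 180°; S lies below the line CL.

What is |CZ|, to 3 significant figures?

40.4

Checks: |GZ| = 13.40 ✓; ∠(GZ, ZS) = 90.00° ✓; |ZS| = 31.70 ✓; |CS| = 48.31 ✓.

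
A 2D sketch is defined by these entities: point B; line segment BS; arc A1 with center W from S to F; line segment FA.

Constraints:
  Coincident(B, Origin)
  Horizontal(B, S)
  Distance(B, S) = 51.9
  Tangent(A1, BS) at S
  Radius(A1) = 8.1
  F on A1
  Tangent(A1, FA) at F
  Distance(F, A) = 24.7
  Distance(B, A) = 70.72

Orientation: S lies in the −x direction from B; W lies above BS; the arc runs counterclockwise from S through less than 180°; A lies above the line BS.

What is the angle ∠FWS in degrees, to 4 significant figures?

134.3°

B is at the origin; B and S share the same y with |BS| = 51.9 and S on the −x side, so S = (-51.90, 0.000). The tangent condition forces WS to be normal to BS, so W = S + (0, 8.1) = (-51.90, 8.100). Since WF ⟂ FA (tangency), |WA| = √(8.1² + 24.7²) = 25.99 regardless of where F sits on A1. So A lies on both circle(B, 70.72) and circle(W, 25.99); the above-BS intersection is A = (-63.35, 31.44). F is the foot of the tangent from A: F = (-46.10, 13.76).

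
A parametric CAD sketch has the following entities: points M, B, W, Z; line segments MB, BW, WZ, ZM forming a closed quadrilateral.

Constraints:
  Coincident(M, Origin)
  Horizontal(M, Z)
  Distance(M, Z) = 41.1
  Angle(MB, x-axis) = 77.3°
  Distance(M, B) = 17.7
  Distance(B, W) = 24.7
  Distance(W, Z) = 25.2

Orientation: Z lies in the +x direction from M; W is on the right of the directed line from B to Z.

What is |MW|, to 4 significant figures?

16.76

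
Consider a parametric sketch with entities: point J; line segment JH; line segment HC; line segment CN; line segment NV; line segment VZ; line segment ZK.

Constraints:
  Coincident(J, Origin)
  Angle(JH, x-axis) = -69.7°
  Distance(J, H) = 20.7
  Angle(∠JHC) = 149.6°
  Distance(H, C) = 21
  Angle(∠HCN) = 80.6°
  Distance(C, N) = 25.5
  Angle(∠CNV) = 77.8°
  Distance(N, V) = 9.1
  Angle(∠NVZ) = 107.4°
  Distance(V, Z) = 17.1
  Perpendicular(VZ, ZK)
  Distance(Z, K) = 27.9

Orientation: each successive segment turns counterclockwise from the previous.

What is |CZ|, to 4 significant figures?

12.33

J is at the origin; JH runs at -69.7° with length 20.7, so H = (7.182, -19.41). ∠JHC = 149.6° gives HC at -39.30° from the x-axis; with |HC| = 21.0, C = (23.43, -32.72). ∠HCN = 80.6° gives CN at 60.10° from the x-axis; with |CN| = 25.5, N = (36.14, -10.61). ∠CNV = 77.8° gives NV at 162.3° from the x-axis; with |NV| = 9.1, V = (27.47, -7.843). ∠NVZ = 107.4° gives VZ at -125.1° from the x-axis; with |VZ| = 17.1, Z = (17.64, -21.83). Then |CZ| = |Z − C| = 12.33.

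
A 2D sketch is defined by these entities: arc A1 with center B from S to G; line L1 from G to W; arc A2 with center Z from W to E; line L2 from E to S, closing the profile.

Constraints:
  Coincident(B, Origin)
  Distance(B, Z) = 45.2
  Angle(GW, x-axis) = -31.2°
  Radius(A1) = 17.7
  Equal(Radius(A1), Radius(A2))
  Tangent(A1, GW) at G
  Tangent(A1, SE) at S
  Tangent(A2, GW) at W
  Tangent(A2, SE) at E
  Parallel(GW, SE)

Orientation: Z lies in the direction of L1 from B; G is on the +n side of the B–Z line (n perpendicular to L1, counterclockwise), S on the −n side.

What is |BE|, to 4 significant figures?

48.54

The slot axis is L1's direction at -31.2°, so u = (cos -31.2°, sin -31.2°) = (0.8554, -0.5180) and n = (−sin -31.2°, cos -31.2°) = (0.5180, 0.8554). B is at the origin and Z lies 45.2 along u from B, so Z = 45.2·u = (38.66, -23.41). Tangency of A1 to both parallel lines with radius 17.7 puts G and S at B ± 17.7·n: G = (9.169, 15.14), S = (-9.169, -15.14). Equal radii place W and E the same way about Z: W = Z + 17.7·n = (47.83, -8.275), E = Z − 17.7·n = (29.49, -38.55). Then |BE| = |E − B| = 48.54.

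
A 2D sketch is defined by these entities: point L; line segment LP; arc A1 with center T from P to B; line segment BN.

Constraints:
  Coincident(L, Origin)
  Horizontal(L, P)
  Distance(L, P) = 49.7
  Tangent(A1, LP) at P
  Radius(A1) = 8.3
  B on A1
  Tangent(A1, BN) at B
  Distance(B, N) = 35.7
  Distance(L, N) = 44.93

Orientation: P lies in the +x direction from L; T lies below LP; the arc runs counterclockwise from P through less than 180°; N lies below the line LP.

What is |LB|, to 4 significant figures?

42.53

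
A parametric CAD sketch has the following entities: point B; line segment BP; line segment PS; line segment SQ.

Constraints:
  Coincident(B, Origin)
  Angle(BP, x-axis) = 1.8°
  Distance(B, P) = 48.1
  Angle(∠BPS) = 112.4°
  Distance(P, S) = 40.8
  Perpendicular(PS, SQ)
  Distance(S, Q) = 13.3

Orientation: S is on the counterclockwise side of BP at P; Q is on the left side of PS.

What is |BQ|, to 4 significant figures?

66.84

B is at the origin; BP runs at 1.8° with length 48.1, so P = 48.1·(cos 1.8°, sin 1.8°) = (48.08, 1.511). ∠BPS = 112.4°, so PS runs at 1.8° + (180° − 112.4°) = 69.40° from the x-axis; with |PS| = 40.8, S = P + 40.8·(cos 69.40°, sin 69.40°) = (62.43, 39.70). The perpendicularity gives SQ at right angles to PS; with |SQ| = 13.3 on the left of PS, Q = S + 13.3·(-0.9361, 0.3518) = (49.98, 44.38). Then |BQ| = |Q − B| = 66.84.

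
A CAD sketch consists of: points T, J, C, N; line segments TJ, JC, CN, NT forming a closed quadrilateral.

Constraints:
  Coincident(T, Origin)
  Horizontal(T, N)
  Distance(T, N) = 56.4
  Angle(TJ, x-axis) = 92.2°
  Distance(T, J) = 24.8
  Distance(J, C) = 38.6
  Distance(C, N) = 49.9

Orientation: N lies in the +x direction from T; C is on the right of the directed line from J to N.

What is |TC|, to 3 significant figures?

15.1

T is at the origin; TN is horizontal with |TN| = 56.4 and N in +x, so N = (56.4, 0). TJ runs at 92.2° with |TJ| = 24.8, so J = (-0.952, 24.8). C is determined by |JC| = 38.6 and |CN| = 49.9 together: it lies at the intersection of circle(J, 38.6) and circle(N, 49.9). With |JN| = 62.5, the foot of the radical line on JN is 23.2 from J and the perpendicular offset is √(38.6² − 23.2²) = 30.8. Taking the right-of-JN solution: C = (8.15, -12.7).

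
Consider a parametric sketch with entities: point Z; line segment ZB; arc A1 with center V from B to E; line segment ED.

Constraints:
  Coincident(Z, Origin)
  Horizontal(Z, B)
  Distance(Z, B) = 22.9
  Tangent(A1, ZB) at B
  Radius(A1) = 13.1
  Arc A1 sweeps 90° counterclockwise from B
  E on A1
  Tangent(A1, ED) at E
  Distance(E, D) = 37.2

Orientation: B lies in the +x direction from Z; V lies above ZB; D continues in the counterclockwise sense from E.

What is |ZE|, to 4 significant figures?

38.31

Z is at the origin; Z and B share the same y with |ZB| = 22.9 and B on the +x side, so B = (22.90, 0.000). A1 meets ZB tangentially, so VB is at right angles to ZB, so V = B + (0, 13.1) = (22.90, 13.10). On A1, B sits at bearing -90° from V; a 90° counterclockwise sweep puts E at bearing 0°, so E = V + 13.1·(cos 0°, sin 0°) = (36.00, 13.10). Then |ZE| = |E − Z| = 38.31.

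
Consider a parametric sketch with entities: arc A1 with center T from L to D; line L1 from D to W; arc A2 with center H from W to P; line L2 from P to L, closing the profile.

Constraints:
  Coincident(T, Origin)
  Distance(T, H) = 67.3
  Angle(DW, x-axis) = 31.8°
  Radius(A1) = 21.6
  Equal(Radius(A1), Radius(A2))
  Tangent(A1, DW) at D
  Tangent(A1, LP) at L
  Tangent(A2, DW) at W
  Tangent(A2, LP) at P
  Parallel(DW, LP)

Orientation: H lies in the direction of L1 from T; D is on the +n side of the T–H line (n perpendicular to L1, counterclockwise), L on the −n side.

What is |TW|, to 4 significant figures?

70.68

The slot axis is L1's direction at 31.8°, so u = (cos 31.8°, sin 31.8°) = (0.8499, 0.5270) and n = (−sin 31.8°, cos 31.8°) = (-0.5270, 0.8499). T is at the origin and H lies 67.3 along u from T, so H = 67.3·u = (57.20, 35.46). Tangency of A1 to both parallel lines with radius 21.6 puts D and L at T ± 21.6·n: D = (-11.38, 18.36), L = (11.38, -18.36). Equal radii place W and P the same way about H: W = H + 21.6·n = (45.82, 53.82), P = H − 21.6·n = (68.58, 17.11). Then |TW| = |W − T| = 70.68.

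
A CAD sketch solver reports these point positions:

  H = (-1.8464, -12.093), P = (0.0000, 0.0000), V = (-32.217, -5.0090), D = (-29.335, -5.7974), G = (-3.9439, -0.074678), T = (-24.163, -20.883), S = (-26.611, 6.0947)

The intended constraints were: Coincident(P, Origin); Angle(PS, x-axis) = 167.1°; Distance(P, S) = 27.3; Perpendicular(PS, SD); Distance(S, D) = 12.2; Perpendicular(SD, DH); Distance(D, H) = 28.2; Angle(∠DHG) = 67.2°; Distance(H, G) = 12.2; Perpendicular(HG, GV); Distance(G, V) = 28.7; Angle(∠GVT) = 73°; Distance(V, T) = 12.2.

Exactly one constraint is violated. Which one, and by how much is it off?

Distance(V, T) = 12.2 — off by 5.60.

P = (0.00, 0.00) ✓; PS at 167.1° ✓; |PS| = 27.30 ✓; ∠(PS, SD) = 90.00° ✓; |SD| = 12.20 ✓; ∠(SD, DH) = 90.00° ✓; |DH| = 28.20 ✓; ∠DHG = 67.20° ✓; |HG| = 12.20 ✓; ∠(HG, GV) = 90.00° ✓; |GV| = 28.70 ✓; ∠GVT = 73.00° ✓; |VT| = 17.80 ✗.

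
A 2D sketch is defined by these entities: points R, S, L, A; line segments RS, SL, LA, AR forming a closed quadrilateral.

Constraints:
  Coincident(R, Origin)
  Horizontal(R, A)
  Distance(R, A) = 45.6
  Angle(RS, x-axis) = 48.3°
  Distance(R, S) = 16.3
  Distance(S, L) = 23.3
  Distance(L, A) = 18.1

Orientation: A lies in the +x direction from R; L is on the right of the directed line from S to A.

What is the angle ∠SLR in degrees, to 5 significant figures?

35.398°

Checks: |SL| = 23.30 ✓; |LA| = 18.10 ✓.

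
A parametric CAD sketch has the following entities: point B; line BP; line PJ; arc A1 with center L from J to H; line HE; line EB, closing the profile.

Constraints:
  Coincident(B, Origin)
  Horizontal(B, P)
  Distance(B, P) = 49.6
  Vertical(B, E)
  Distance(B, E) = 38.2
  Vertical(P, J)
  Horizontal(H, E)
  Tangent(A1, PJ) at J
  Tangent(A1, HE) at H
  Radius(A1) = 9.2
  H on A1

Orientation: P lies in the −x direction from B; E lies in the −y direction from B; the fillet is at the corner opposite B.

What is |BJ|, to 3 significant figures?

57.5

B is at the origin; BP is horizontal with |BP| = 49.6 and P on the −x side, so P = (-49.6, 0.00). B and E share the same x with |BE| = 38.2 and E on the −y side, so E = (0.00, -38.2). The virtual corner opposite B is at (-49.6, -38.2). Since A1 is tangent to PJ there, LJ ⟂ PJ and A1 meets HE tangentially, so LH is at right angles to HE, with radius 9.2, so the center L sits 9.2 in from both sides at L = (-40.4, -29.0). That places the tangent points at J = (-49.6, -29.0) on PJ and H = (-40.4, -38.2) on HE. Then |BJ| = |J − B| = 57.5.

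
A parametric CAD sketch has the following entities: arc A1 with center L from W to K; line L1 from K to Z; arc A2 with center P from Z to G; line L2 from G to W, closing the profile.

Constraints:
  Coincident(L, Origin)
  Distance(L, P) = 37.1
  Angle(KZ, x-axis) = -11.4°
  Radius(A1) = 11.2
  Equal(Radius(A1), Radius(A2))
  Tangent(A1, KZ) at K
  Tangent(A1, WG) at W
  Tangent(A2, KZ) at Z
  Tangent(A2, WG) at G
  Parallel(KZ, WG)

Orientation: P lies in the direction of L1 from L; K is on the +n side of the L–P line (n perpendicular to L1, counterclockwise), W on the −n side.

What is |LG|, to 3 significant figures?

38.8

The slot axis is L1's direction at -11.4°, so u = (cos -11.4°, sin -11.4°) = (0.980, -0.198) and n = (−sin -11.4°, cos -11.4°) = (0.198, 0.980). L is at the origin and P lies 37.1 along u from L, so P = 37.1·u = (36.4, -7.33). Tangency of A1 to both parallel lines with radius 11.2 puts K and W at L ± 11.2·n: K = (2.21, 11.0), W = (-2.21, -11.0). Equal radii place Z and G the same way about P: Z = P + 11.2·n = (38.6, 3.65), G = P − 11.2·n = (34.2, -18.3). Then |LG| = |G − L| = 38.8.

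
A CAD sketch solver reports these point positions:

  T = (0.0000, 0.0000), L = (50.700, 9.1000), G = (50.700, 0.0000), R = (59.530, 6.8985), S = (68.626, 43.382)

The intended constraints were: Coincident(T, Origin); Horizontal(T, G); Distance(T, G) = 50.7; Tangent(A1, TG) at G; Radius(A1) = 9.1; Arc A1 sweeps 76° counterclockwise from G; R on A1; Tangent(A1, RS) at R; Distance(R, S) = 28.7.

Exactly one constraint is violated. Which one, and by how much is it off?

Distance(R, S) = 28.7 — off by 8.90.

T = (0.00, 0.00) ✓; T.y = 0.00, G.y = 0.00 ✓; |TG| = 50.70 ✓; ∠(LG, GT) = 90.00° ✓; |LG| = 9.100 ✓; bearing(L→R) − bearing(L→G) = 76.00° ✓; |LR| = 9.100 ✓; ∠(LR, RS) = 90.00° ✓; |RS| = 37.60 ✗.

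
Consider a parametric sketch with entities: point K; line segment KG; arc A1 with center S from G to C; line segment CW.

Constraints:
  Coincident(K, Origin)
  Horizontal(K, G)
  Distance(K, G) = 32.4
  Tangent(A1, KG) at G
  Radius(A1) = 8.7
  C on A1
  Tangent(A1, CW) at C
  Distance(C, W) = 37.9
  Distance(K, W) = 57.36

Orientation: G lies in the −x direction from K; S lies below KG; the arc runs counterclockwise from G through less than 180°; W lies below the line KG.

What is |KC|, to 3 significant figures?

42.2

Checks: K = (0.00, 0.00) ✓; |SC| = 8.700 ✓; ∠(SC, CW) = 90.00° ✓; |CW| = 37.90 ✓; |KW| = 57.36 ✓.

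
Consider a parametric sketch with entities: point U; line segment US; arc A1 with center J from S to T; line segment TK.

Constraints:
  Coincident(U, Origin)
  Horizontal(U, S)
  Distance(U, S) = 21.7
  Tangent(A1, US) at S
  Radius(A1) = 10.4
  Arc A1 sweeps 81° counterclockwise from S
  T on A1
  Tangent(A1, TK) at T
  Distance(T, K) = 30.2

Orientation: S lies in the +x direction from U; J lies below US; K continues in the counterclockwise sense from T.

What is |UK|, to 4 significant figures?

39.18

U is at the origin; U and S share the same y with |US| = 21.7 and S on the +x side, so S = (21.70, 0.000). A1 meets US tangentially, so JS is at right angles to US, so J = S + (0, -10.4) = (21.70, -10.40). On A1, S sits at bearing 90° from J; an 81° counterclockwise sweep puts T at bearing 171°, so T = J + 10.4·(cos 171°, sin 171°) = (11.43, -8.773). Since A1 is tangent to TK there, JT ⟂ TK, so TK runs along (−sin 171°, cos 171°); with |TK| = 30.2, K = (6.704, -38.60). Then |UK| = |K − U| = 39.18.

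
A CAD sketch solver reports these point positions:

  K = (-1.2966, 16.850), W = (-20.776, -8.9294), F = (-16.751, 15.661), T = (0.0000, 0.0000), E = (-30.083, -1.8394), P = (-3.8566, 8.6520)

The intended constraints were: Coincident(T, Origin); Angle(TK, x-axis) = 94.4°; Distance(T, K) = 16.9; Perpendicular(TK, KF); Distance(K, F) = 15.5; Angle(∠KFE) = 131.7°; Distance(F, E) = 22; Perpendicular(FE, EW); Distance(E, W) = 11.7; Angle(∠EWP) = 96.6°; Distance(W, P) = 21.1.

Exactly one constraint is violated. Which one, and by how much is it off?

Distance(W, P) = 21.1 — off by 3.30.

T = (0.00, 0.00) ✓; TK at 94.40° ✓; |TK| = 16.90 ✓; ∠(TK, KF) = 90.00° ✓; |KF| = 15.50 ✓; ∠KFE = 131.7° ✓; |FE| = 22.00 ✓; ∠(FE, EW) = 90.00° ✓; |EW| = 11.70 ✓; ∠EWP = 96.60° ✓; |WP| = 24.40 ✗.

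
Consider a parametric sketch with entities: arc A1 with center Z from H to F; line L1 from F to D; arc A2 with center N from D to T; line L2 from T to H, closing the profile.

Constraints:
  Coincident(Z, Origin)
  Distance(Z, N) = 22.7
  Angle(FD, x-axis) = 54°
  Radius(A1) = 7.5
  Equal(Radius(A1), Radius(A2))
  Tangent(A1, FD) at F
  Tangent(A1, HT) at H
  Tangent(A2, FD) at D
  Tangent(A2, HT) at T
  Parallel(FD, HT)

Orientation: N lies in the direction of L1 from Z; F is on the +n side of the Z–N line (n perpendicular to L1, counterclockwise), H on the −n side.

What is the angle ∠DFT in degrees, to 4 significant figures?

33.46°

The slot axis is L1's direction at 54.0°, so u = (cos 54.0°, sin 54.0°) = (0.5878, 0.8090) and n = (−sin 54.0°, cos 54.0°) = (-0.8090, 0.5878). Z is at the origin and N lies 22.7 along u from Z, so N = 22.7·u = (13.34, 18.36). Tangency of A1 to both parallel lines with radius 7.5 puts F and H at Z ± 7.5·n: F = (-6.068, 4.408), H = (6.068, -4.408). Equal radii place D and T the same way about N: D = N + 7.5·n = (7.275, 22.77), T = N − 7.5·n = (19.41, 13.96). Then cos ∠DFT = FD·FT / (|FD||FT|), giving 33.46°.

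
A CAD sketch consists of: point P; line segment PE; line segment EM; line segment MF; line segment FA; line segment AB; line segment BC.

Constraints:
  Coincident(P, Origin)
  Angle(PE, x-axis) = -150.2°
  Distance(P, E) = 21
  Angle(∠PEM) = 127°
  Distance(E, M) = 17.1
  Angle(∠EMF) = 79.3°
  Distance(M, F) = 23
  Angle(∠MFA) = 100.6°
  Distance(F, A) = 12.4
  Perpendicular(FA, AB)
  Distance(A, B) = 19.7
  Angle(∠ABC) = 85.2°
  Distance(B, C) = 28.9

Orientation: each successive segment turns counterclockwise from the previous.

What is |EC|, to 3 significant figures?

29.7

P is at the origin; PE runs at -150.2° with length 21.0, so E = (-18.2, -10.4). ∠PEM = 127.0° gives EM at -97.2° from the x-axis; with |EM| = 17.1, M = (-20.4, -27.4). ∠EMF = 79.3° gives MF at 3.50° from the x-axis; with |MF| = 23.0, F = (2.59, -26.0). ∠MFA = 100.6° gives FA at 82.9° from the x-axis; with |FA| = 12.4, A = (4.12, -13.7). FA is perpendicular to AB, so AB runs at 173°; with |AB| = 19.7, B = (-15.4, -11.3). ∠ABC = 85.2° gives BC at -92.3° from the x-axis; with |BC| = 28.9, C = (-16.6, -40.1). Then |EC| = |C − E| = 29.7.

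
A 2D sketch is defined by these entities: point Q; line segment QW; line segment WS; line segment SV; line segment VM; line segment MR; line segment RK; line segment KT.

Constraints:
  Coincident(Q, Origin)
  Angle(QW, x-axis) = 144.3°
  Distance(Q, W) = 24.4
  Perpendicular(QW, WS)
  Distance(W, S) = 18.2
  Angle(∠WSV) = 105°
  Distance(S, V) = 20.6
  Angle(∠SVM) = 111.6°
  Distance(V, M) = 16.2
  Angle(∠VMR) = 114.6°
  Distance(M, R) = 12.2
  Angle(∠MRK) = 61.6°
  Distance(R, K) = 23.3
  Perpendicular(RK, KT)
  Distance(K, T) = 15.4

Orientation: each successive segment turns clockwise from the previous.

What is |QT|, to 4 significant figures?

27.77

Q is at the origin; QW runs at 144.3° with length 24.4, so W = (-19.81, 14.24). QW ⟂ WS, so WS runs at 54.30°; with |WS| = 18.2, S = (-9.194, 29.02). ∠WSV = 105.0° gives SV at -20.70° from the x-axis; with |SV| = 20.6, V = (10.08, 21.74). ∠SVM = 111.6° gives VM at -89.10° from the x-axis; with |VM| = 16.2, M = (10.33, 5.539). ∠VMR = 114.6° gives MR at -154.5° from the x-axis; with |MR| = 12.2, R = (-0.6813, 0.2865). ∠MRK = 61.6° gives RK at 87.10° from the x-axis; with |RK| = 23.3, K = (0.4975, 23.56). The perpendicularity gives KT at right angles to RK, so KT runs at -2.900°; with |KT| = 15.4, T = (15.88, 22.78). Then |QT| = |T − Q| = 27.77.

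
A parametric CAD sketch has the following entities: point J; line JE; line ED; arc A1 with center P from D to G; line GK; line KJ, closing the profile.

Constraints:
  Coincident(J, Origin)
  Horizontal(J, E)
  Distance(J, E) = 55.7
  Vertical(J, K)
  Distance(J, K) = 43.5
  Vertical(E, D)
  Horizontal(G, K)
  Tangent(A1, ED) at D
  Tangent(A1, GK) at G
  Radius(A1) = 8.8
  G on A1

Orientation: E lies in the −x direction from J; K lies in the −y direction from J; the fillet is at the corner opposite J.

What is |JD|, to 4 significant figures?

65.62

J is at the origin; JE is horizontal with |JE| = 55.7 and E on the −x side, so E = (-55.70, 0.000). JK is vertical with |JK| = 43.5 and K on the −y side, so K = (0.000, -43.50). The virtual corner opposite J is at (-55.70, -43.50). The tangent condition forces PD to be normal to ED and since A1 is tangent to GK there, PG ⟂ GK, with radius 8.8, so the center P sits 8.8 in from both sides at P = (-46.90, -34.70). That places the tangent points at D = (-55.70, -34.70) on ED and G = (-46.90, -43.50) on GK. Then |JD| = |D − J| = 65.62.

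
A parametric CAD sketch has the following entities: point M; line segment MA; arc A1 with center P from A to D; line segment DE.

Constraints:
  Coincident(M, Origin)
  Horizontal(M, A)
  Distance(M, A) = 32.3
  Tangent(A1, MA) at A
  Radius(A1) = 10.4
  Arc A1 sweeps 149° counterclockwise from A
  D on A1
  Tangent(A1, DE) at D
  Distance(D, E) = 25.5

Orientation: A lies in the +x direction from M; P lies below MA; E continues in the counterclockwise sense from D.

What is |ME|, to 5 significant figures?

58.604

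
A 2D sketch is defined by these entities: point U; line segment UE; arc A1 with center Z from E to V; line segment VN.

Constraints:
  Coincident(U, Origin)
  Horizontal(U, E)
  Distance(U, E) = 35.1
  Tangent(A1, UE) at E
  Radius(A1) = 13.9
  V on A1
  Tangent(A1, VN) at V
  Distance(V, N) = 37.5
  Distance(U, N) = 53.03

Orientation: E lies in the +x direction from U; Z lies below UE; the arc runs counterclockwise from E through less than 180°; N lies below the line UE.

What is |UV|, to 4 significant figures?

24.72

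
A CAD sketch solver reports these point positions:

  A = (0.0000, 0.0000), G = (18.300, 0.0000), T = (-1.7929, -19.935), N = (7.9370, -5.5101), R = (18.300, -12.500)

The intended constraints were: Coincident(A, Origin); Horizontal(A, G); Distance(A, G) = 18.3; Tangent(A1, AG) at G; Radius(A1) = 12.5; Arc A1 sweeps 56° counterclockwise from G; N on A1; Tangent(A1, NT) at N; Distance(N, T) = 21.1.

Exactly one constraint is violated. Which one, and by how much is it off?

Distance(N, T) = 21.1 — off by 3.70.

A = (0.00, 0.00) ✓; A.y = 0.00, G.y = 0.00 ✓; |AG| = 18.30 ✓; ∠(RG, GA) = 90.00° ✓; |RG| = 12.50 ✓; bearing(R→N) − bearing(R→G) = 56.00° ✓; |RN| = 12.50 ✓; ∠(RN, NT) = 90.00° ✓; |NT| = 17.40 ✗.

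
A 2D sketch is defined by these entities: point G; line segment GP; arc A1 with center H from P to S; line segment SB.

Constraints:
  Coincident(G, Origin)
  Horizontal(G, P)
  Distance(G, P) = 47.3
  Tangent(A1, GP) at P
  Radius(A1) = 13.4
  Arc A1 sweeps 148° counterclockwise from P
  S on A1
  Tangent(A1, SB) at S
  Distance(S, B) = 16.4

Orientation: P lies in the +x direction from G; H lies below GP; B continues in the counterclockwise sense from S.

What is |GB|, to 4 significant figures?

63.61

G is at the origin; G and P share the same y with |GP| = 47.3 and P on the +x side, so P = (47.30, 0.000). A1 meets GP tangentially, so HP is at right angles to GP, so H = P + (0, -13.4) = (47.30, -13.40). On A1, P sits at bearing 90° from H; a 148° counterclockwise sweep puts S at bearing 238°, so S = H + 13.4·(cos 238°, sin 238°) = (40.20, -24.76). Tangency of A1 to SB means the radius HS is perpendicular to SB, so SB runs along (−sin 238°, cos 238°); with |SB| = 16.4, B = (54.11, -33.45). Then |GB| = |B − G| = 63.61.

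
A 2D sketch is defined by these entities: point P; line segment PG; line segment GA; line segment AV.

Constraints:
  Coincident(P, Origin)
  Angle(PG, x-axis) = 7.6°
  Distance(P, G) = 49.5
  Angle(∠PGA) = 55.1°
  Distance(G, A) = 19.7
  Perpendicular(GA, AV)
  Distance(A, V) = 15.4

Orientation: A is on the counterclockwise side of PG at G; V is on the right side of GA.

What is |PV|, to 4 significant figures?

56.66

P is at the origin; PG runs at 7.6° with length 49.5, so G = 49.5·(cos 7.6°, sin 7.6°) = (49.07, 6.547). ∠PGA = 55.1°, so GA runs at 7.6° + (180° − 55.1°) = 132.5° from the x-axis; with |GA| = 19.7, A = G + 19.7·(cos 132.5°, sin 132.5°) = (35.76, 21.07). GA ⟂ AV; with |AV| = 15.4 on the right of GA, V = A + 15.4·(0.7373, 0.6756) = (47.11, 31.48). Then |PV| = |V − P| = 56.66.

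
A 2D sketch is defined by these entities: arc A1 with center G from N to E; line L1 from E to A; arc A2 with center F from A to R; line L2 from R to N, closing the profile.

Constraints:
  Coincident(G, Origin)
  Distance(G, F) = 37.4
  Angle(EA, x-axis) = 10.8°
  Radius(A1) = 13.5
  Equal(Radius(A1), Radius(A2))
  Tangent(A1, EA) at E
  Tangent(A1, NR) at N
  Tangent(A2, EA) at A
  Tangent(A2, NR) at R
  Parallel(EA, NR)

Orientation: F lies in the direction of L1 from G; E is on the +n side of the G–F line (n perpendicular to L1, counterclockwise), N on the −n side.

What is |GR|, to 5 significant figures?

39.762

The slot axis is L1's direction at 10.8°, so u = (cos 10.8°, sin 10.8°) = (0.98229, 0.18738) and n = (−sin 10.8°, cos 10.8°) = (-0.18738, 0.98229). G is at the origin and F lies 37.4 along u from G, so F = 37.4·u = (36.738, 7.0081). Tangency of A1 to both parallel lines with radius 13.5 puts E and N at G ± 13.5·n: E = (-2.5296, 13.261), N = (2.5296, -13.261). Equal radii place A and R the same way about F: A = F + 13.5·n = (34.208, 20.269), R = F − 13.5·n = (39.267, -6.2528). Then |GR| = |R − G| = 39.762.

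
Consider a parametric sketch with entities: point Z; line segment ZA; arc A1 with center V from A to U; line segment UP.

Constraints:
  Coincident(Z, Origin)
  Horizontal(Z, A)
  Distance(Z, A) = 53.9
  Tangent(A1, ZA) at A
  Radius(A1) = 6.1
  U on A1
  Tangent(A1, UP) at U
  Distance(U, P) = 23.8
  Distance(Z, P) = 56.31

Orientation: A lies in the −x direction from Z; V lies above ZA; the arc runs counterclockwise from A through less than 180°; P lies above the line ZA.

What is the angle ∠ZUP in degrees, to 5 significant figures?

97.076°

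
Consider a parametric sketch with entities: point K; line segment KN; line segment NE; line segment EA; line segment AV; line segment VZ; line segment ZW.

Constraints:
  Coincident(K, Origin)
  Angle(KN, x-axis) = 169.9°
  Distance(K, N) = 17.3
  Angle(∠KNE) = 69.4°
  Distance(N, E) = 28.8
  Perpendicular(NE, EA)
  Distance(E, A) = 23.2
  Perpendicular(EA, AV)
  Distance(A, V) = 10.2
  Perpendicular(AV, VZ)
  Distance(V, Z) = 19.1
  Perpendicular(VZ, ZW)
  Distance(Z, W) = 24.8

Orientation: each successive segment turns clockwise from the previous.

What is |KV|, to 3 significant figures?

14.3

K is at the origin; KN runs at 169.9° with length 17.3, so N = (-17.0, 3.03). ∠KNE = 69.4° gives NE at 59.3° from the x-axis; with |NE| = 28.8, E = (-2.33, 27.8). NE is perpendicular to EA, so EA runs at -30.7°; with |EA| = 23.2, A = (17.6, 16.0). EA is perpendicular to AV, so AV runs at -121°; with |AV| = 10.2, V = (12.4, 7.18). Then |KV| = |V − K| = 14.3.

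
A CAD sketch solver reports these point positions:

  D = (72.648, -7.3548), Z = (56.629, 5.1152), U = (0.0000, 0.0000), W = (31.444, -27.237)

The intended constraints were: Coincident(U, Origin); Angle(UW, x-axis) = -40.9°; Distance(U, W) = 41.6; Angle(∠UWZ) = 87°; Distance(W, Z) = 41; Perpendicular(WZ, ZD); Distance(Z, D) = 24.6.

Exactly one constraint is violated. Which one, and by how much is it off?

Distance(Z, D) = 24.6 — off by 4.30.

U = (0.00, 0.00) ✓; UW at -40.90° ✓; |UW| = 41.60 ✓; ∠UWZ = 87.00° ✓; |WZ| = 41.00 ✓; ∠(WZ, ZD) = 90.00° ✓; |ZD| = 20.30 ✗.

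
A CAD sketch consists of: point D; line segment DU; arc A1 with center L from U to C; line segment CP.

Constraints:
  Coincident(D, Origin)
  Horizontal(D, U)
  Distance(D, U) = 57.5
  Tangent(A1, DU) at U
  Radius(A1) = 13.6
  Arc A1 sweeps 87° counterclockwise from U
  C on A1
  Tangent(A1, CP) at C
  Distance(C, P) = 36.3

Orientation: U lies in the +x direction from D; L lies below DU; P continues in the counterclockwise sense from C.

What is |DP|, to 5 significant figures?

64.654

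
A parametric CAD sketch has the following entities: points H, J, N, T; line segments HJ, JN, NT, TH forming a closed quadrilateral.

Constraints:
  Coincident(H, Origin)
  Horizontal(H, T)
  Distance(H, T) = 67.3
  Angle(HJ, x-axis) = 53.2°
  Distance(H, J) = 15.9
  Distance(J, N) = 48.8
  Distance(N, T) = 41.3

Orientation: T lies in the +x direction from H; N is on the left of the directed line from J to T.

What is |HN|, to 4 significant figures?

63.83

Checks: |JN| = 48.80 ✓; |NT| = 41.30 ✓.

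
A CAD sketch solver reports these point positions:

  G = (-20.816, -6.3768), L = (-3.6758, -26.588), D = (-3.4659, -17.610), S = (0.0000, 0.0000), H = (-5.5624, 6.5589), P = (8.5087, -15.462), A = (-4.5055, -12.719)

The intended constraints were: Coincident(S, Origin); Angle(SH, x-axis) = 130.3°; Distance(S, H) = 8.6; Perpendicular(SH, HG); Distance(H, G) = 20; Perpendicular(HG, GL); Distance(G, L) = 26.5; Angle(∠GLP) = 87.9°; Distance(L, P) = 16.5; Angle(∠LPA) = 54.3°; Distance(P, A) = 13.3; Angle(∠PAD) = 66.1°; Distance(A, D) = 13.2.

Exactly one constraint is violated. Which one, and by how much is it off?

Distance(A, D) = 13.2 — off by 8.20.

S = (0.00, 0.00) ✓; SH at 130.3° ✓; |SH| = 8.600 ✓; ∠(SH, HG) = 90.00° ✓; |HG| = 20.00 ✓; ∠(HG, GL) = 90.00° ✓; |GL| = 26.50 ✓; ∠GLP = 87.90° ✓; |LP| = 16.50 ✓; ∠LPA = 54.30° ✓; |PA| = 13.30 ✓; ∠PAD = 66.10° ✓; |AD| = 5.000 ✗.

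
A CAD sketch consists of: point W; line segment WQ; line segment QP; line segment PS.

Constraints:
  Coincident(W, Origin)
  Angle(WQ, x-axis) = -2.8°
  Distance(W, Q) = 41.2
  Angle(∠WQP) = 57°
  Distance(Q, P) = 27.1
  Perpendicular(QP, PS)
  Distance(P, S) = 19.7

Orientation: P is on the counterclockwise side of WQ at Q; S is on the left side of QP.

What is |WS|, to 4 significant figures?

15.57

W is at the origin; WQ runs at -2.8° with length 41.2, so Q = 41.2·(cos -2.8°, sin -2.8°) = (41.15, -2.013). ∠WQP = 57.0°, so QP runs at -2.8° + (180° − 57.0°) = 120.2° from the x-axis; with |QP| = 27.1, P = Q + 27.1·(cos 120.2°, sin 120.2°) = (27.52, 21.41). The perpendicularity gives PS at right angles to QP; with |PS| = 19.7 on the left of QP, S = P + 19.7·(-0.8643, -0.5030) = (10.49, 11.50). Then |WS| = |S − W| = 15.57.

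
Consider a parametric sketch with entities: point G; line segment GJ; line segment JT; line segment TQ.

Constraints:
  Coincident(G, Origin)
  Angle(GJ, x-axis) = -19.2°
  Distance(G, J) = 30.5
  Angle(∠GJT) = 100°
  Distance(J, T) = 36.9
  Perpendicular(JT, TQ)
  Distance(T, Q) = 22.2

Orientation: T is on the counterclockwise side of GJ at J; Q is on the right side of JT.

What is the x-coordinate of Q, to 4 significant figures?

66.18

∠GJT = 100.0°, so JT runs at -19.2° + (180° − 100.0°) = 60.80° from the x-axis; with |JT| = 36.9, T = J + 36.9·(cos 60.80°, sin 60.80°) = (46.81, 22.18). The perpendicularity gives TQ at right angles to JT; with |TQ| = 22.2 on the right of JT, Q = T + 22.2·(0.8729, -0.4879) = (66.18, 11.35). So Q.x = 66.18.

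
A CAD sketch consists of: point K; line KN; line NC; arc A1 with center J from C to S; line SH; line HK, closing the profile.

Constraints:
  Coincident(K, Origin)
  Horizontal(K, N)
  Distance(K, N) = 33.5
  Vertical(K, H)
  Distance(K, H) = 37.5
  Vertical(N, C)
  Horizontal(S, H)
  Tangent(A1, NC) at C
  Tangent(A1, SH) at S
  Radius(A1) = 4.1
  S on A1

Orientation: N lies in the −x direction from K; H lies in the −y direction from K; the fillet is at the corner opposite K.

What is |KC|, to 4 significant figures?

47.31

K is at the origin; KN is horizontal with |KN| = 33.5 and N on the −x side, so N = (-33.50, 0.000). K and H share the same x with |KH| = 37.5 and H on the −y side, so H = (0.000, -37.50). The virtual corner opposite K is at (-33.50, -37.50). Tangency of A1 to NC means the radius JC is perpendicular to NC and since A1 is tangent to SH there, JS ⟂ SH, with radius 4.1, so the center J sits 4.1 in from both sides at J = (-29.40, -33.40). That places the tangent points at C = (-33.50, -33.40) on NC and S = (-29.40, -37.50) on SH. Then |KC| = |C − K| = 47.31.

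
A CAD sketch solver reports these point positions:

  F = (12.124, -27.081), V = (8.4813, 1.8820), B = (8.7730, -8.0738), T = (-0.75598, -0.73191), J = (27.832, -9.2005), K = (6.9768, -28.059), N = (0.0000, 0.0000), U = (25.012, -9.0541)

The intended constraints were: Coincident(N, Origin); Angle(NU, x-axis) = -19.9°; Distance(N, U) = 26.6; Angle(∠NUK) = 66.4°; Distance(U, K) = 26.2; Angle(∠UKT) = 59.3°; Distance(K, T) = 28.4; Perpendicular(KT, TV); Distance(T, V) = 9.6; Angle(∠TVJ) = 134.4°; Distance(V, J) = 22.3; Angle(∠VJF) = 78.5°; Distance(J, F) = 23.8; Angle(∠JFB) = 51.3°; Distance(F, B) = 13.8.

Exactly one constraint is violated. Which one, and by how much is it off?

Distance(F, B) = 13.8 — off by 5.50.

N = (0.00, 0.00) ✓; NU at -19.90° ✓; |NU| = 26.60 ✓; ∠NUK = 66.40° ✓; |UK| = 26.20 ✓; ∠UKT = 59.30° ✓; |KT| = 28.40 ✓; ∠(KT, TV) = 90.00° ✓; |TV| = 9.600 ✓; ∠TVJ = 134.4° ✓; |VJ| = 22.30 ✓; ∠VJF = 78.50° ✓; |JF| = 23.80 ✓; ∠JFB = 51.30° ✓; |FB| = 19.30 ✗.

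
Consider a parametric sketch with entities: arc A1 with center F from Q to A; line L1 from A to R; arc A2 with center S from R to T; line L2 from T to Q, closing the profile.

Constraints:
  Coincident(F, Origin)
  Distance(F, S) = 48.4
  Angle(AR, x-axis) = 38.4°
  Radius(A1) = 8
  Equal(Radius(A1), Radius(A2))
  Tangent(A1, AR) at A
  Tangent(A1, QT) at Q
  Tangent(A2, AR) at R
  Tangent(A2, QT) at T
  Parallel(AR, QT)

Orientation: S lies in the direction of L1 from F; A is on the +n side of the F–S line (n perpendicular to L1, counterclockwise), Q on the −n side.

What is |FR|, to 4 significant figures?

49.06

The slot axis is L1's direction at 38.4°, so u = (cos 38.4°, sin 38.4°) = (0.7837, 0.6211) and n = (−sin 38.4°, cos 38.4°) = (-0.6211, 0.7837). F is at the origin and S lies 48.4 along u from F, so S = 48.4·u = (37.93, 30.06). Tangency of A1 to both parallel lines with radius 8.0 puts A and Q at F ± 8.0·n: A = (-4.969, 6.270), Q = (4.969, -6.270). Equal radii place R and T the same way about S: R = S + 8.0·n = (32.96, 36.33), T = S − 8.0·n = (42.90, 23.79). Then |FR| = |R − F| = 49.06.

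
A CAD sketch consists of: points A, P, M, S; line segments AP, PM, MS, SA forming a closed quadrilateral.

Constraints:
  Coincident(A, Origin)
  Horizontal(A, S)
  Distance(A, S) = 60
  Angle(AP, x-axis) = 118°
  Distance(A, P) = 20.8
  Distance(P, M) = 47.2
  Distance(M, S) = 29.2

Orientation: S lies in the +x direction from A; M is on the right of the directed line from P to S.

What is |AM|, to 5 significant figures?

31.636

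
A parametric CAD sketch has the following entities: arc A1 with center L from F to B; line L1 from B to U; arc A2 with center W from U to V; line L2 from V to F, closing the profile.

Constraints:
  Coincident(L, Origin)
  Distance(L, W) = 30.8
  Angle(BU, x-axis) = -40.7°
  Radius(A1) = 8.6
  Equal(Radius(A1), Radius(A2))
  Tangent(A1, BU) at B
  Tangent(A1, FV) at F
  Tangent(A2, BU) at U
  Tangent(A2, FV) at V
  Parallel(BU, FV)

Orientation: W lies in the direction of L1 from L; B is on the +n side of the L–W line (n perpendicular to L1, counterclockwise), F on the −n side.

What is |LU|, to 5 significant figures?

31.978

Tangency of A1 to both parallel lines with radius 8.6 puts B and F at L ± 8.6·n: B = (5.6080, 6.5200), F = (-5.6080, -6.5200). Equal radii place U and V the same way about W: U = W + 8.6·n = (28.959, -13.565), V = W − 8.6·n = (17.742, -26.605). Then |LU| = |U − L| = 31.978.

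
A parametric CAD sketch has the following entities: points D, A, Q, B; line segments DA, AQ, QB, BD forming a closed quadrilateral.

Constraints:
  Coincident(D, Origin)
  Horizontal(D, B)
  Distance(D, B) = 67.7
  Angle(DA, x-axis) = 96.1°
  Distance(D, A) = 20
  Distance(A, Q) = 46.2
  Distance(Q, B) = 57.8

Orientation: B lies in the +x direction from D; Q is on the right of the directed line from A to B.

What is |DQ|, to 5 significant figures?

27.421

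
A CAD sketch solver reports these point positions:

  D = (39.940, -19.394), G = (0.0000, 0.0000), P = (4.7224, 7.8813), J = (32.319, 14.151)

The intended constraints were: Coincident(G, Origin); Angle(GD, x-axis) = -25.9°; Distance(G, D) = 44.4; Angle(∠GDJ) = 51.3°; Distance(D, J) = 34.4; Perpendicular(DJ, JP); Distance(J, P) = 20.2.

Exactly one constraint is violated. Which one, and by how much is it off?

Distance(J, P) = 20.2 — off by 8.10.

G = (0.00, 0.00) ✓; GD at -25.90° ✓; |GD| = 44.40 ✓; ∠GDJ = 51.30° ✓; |DJ| = 34.40 ✓; ∠(DJ, JP) = 90.00° ✓; |JP| = 28.30 ✗.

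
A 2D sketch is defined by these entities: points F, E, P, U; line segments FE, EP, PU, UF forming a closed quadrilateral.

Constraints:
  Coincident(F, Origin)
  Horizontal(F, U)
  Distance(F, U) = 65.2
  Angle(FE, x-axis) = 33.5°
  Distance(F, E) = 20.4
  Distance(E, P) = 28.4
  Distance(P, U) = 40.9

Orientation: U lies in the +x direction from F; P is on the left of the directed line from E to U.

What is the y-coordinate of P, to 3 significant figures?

30.5

Checks: |EP| = 28.40 ✓; |PU| = 40.90 ✓.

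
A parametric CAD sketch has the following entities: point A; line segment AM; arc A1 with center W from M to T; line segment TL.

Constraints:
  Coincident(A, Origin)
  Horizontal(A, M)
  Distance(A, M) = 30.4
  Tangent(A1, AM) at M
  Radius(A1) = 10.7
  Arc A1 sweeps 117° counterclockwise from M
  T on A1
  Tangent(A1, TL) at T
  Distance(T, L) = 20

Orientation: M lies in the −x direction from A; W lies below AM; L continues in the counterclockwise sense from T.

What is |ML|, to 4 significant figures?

33.38

On A1, M sits at bearing 90° from W; a 117° counterclockwise sweep puts T at bearing 207°, so T = W + 10.7·(cos 207°, sin 207°) = (-39.93, -15.56). A1 meets TL tangentially, so WT is at right angles to TL, so TL runs along (−sin 207°, cos 207°); with |TL| = 20.0, L = (-30.85, -33.38). Then |ML| = |L − M| = 33.38.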